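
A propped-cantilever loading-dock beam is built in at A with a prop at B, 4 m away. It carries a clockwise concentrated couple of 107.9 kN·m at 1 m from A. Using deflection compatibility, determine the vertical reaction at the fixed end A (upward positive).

Remove the prop at B; the released (primary) structure is a cantilever built in at A.
Primary-structure tip deflection at B by superposition:
  clockwise couple 107.9 at a = 1: M₀a(2L − a)/(2EI) = 377.6/EI
Tip deflection under a unit load at B: L³/(3EI) = 21.33/EI.
The prop prevents deflection at B: R_B = δ_0/δ_{BB} = 377.6/21.33 = 17.7 kN.
Vertical equilibrium: R_A = ΣP − R_B = 0 − 17.7 = -17.7 kN.

R_A = -17.7 kN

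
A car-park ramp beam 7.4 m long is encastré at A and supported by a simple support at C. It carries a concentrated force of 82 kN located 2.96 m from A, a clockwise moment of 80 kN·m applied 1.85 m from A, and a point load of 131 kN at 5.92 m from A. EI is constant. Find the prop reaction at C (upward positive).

R_C = 116.4 kN

Remove the prop at C; the released (primary) structure is a cantilever built in at A.
Free-end deflection of the primary structure under the applied loading (downward +):
  point load 82 at a = 2.96: Pa²(3L − a)/(6EI) = 2304/EI
  clockwise couple 80 at a = 1.85: M₀a(2L − a)/(2EI) = 958.3/EI
  point load 131 at a = 5.92: Pa²(3L − a)/(6EI) = 12457/EI
  δ_0 = 15719/EI
Flexibility coefficient — unit upward force at C: δ_{CC} = L³/(3EI) = 135.1/EI.
Compatibility at C: δ_0 − R_C·δ_{CC} = 0, so R_C = 15719/135.1 = 116.4 kN.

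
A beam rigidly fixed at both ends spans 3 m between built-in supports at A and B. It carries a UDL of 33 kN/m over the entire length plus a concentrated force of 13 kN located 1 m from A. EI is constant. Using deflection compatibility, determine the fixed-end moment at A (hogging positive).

M_A = 30.53 kN·m

Release both end moments; the primary structure is a simply-supported span AB with redundants M_A and M_B.
Simple-span end rotations at A and B under the given loads:
  at A: UDL 33: wL³/(24EI) = 37.12/EI
  at B: UDL 33: wL³/(24EI) = 37.12/EI
  at A: point load 13 at a = 1: Pab(L + b)/(6LEI) = 7.222/EI
  at B: point load 13 at a = 1: Pab(L + a)/(6LEI) = 5.778/EI
  θ_A0 = 44.35/EI,  θ_B0 = 42.9/EI
Flexibility coefficients: a unit moment at one end gives L/(3EI) there and L/(6EI) at the far end, so f₁₁ = f₂₂ = 1/EI and f₁₂ = f₂₁ = 0.5/EI.
Compatibility — zero rotation at each built-in end:
  1 M_A + 0.5 M_B = 44.35
  0.5 M_A + 1 M_B = 42.9
Solving the pair gives M_A = 30.53 kN·m and M_B = 27.64 kN·m (hogging).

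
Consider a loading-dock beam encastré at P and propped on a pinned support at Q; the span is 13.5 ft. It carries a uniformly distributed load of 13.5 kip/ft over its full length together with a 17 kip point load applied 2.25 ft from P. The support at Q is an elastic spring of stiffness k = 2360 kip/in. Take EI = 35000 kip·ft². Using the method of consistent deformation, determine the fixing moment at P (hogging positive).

Remove the prop at Q; the released (primary) structure is a cantilever built in at P.
Free-end deflection of the primary structure under the applied loading (downward +):
  UDL 13.5: wL⁴/(8EI) = 56050/EI
  point load 17 at a = 2.25: Pa²(3L − a)/(6EI) = 548.6/EI
  δ_0 = 56599/EI
Flexibility coefficient — unit upward force at Q: δ_{QQ} = L³/(3EI) = 820.1/EI.
With EI = 35000 kip·ft²: δ_0 = 1.6171 ft and δ_{QQ} = 0.023432 ft/kip.
Compatibility — the spring shortens by R_Q/k under the reaction it provides: δ_0 − R_Q·δ_{QQ} = R_Q/k. With 1/k = 1/(2360×12) ft/kip = 0.000035 ft/kip, R_Q = δ_0 / (δ_{QQ} + 1/k) = 1.6171 / (0.023432 + 0.000035) = 68.91 kip.
Moment equilibrium about P: M_P = Σ(load moments about P) − R_Q·L = 1268 − 68.91×13.5 = 338.2 kip·ft.

M_P = 338.2 kip·ft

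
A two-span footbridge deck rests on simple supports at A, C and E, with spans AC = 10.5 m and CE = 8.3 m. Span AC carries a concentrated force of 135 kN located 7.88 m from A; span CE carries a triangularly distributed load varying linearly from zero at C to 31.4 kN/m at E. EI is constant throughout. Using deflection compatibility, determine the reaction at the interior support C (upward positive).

Release continuity at C by inserting a hinge; the redundant is the internal moment M_C. The primary structure is two simply-supported spans AC and CE.
End slopes at the hinge C, treating each span as simply supported:
  span AC: point load 135 at a = 7.88: Pab(L + a)/(6LEI) = 813.1/EI
  span CE: triangular load, peak 31.4: 7w₀L³/(360EI) = 349.1/EI
  relative rotation θ_0 = (813.1 + 349.1)/EI = 1162/EI
A unit hogging moment at C produces rotation L₁/(3EI) + L₂/(3EI) = 6.267/EI.
Compatibility: M_C·(L₁+L₂)/(3EI) = θ_0, giving M_C = 185.5 kN·m (hogging).
Span AC, ΣM about A with M_C applied at C: R_C^{AC}·10.5 = 1064 + 185.5, so R_C^{AC} = 119 kN and R_A = 135 − 119 = 16.02 kN.
Span CE, ΣM about E: R_C^{CE}·8.3 = 360.5 + 185.5, so R_C^{CE} = 65.78 kN and R_E = 130.3 − 65.78 = 64.53 kN.
R_C = 119 + 65.78 = 184.8 kN.

R_C = 184.8 kN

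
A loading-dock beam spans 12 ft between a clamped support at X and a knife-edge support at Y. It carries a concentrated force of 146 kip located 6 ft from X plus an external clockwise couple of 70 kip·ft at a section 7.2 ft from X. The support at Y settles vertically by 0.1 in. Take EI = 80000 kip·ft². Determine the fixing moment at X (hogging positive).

Take the reaction at Y as the redundant and release it; the primary structure is a cantilever fixed at X.
Deflection at Y on the released cantilever, summing each load's contribution:
  point load 146 at a = 6: Pa²(3L − a)/(6EI) = 26280/EI
  clockwise couple 70 at a = 7.2: M₀a(2L − a)/(2EI) = 4234/EI
  δ_0 = 30514/EI
Flexibility coefficient — unit upward force at Y: δ_{YY} = L³/(3EI) = 576/EI.
With EI = 80000 kip·ft²: δ_0 = 0.38142 ft and δ_{YY} = 0.0072 ft/kip.
Compatibility — the beam at Y must follow the support down by 0.008333 ft: δ_0 − R_Y·δ_{YY} = 0.008333, so R_Y = (0.38142 − 0.008333)/0.0072 = 51.82 kip.
Moment equilibrium about X: M_X = Σ(load moments about X) − R_Y·L = 946 − 51.82×12 = 324.2 kip·ft.

M_X = 324.2 kip·ft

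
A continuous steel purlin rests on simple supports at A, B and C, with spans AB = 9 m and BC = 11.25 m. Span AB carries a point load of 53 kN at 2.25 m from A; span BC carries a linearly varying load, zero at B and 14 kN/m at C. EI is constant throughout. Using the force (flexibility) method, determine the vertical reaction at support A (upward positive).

R_A = 30.61 kN

Take M_B as the redundant. Released structure: two simple spans AB and BC with a hinge at B.
Rotations at B on the released spans (each span's end-slope, ×1/EI):
  span AB: point load 53 at a = 2.25: Pab(L + a)/(6LEI) = 167.7/EI
  span BC: triangular load, peak 14: 7w₀L³/(360EI) = 387.6/EI
  relative rotation θ_0 = (167.7 + 387.6)/EI = 555.3/EI
A unit hogging moment at B produces rotation L₁/(3EI) + L₂/(3EI) = 6.75/EI.
Compatibility: M_B·(L₁+L₂)/(3EI) = θ_0, giving M_B = 82.27 kN·m (hogging).
Span AB, ΣM about A with M_B applied at B: R_B^{AB}·9 = 119.2 + 82.27, so R_B^{AB} = 22.39 kN and R_A = 53 − 22.39 = 30.61 kN.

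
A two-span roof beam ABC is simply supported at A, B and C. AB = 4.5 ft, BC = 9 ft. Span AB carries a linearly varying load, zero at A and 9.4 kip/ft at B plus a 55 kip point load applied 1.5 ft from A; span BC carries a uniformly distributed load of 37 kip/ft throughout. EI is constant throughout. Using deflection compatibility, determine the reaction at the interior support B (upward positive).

R_B = 287.7 kip

Release continuity at B by inserting a hinge; the redundant is the internal moment M_B. The primary structure is two simply-supported spans AB and BC.
End slopes at the hinge B, treating each span as simply supported:
  span AB: triangular load, peak 9.4: w₀L³/(45EI) = 19.04/EI
  span AB: point load 55 at a = 1.5: Pab(L + a)/(6LEI) = 55/EI
  span BC: UDL 37: wL³/(24EI) = 1124/EI
  relative rotation θ_0 = (74.03 + 1124)/EI = 1198/EI
A unit hogging moment at B produces rotation L₁/(3EI) + L₂/(3EI) = 4.5/EI.
Compatibility: M_B·(L₁+L₂)/(3EI) = θ_0, giving M_B = 266.2 kip·ft (hogging).
Span AB, ΣM about A with M_B applied at B: R_B^{AB}·4.5 = 145.9 + 266.2, so R_B^{AB} = 91.59 kip and R_A = 76.15 − 91.59 = -15.44 kip.
Span BC, ΣM about C: R_B^{BC}·9 = 1498 + 266.2, so R_B^{BC} = 196.1 kip and R_C = 333 − 196.1 = 136.9 kip.
R_B = 91.59 + 196.1 = 287.7 kip.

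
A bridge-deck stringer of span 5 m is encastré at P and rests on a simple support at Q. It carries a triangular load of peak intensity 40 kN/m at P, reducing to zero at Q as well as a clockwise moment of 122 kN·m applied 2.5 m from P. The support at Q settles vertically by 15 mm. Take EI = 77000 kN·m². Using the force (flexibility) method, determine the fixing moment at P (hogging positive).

Release the roller at Q. Primary structure: cantilever fixed at P.
Free-end deflection of the primary structure under the applied loading (downward +):
  triangular load, peak 40 at the fixed end: w₀L⁴/(30EI) = 833.3/EI
  clockwise couple 122 at a = 2.5: M₀a(2L − a)/(2EI) = 1144/EI
  δ_0 = 1977/EI
Flexibility coefficient — unit upward force at Q: δ_{QQ} = L³/(3EI) = 41.67/EI.
With EI = 77000 kN·m²: δ_0 = 0.025676 m and δ_{QQ} = 0.000541 m/kN.
Compatibility — the beam at Q must follow the support down by 0.015 m: δ_0 − R_Q·δ_{QQ} = 0.015, so R_Q = (0.025676 − 0.015)/0.000541 = 19.73 kN.
Moment equilibrium about P: M_P = Σ(load moments about P) − R_Q·L = 288.7 − 19.73×5 = 190 kN·m.

M_P = 190 kN·m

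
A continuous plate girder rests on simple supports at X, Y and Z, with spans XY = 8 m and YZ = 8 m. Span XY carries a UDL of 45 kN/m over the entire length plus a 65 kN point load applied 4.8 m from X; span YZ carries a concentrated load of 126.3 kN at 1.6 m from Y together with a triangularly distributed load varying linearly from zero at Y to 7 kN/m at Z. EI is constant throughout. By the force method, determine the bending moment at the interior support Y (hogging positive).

M_Y = 315.7 kN·m

Take M_Y as the redundant. Released structure: two simple spans XY and YZ with a hinge at Y.
End slopes at the hinge Y, treating each span as simply supported:
  span XY: UDL 45: wL³/(24EI) = 960/EI
  span XY: point load 65 at a = 4.8: Pab(L + a)/(6LEI) = 266.2/EI
  span YZ: point load 126.3 at a = 1.6: Pab(L + b)/(6LEI) = 388/EI
  span YZ: triangular load, peak 7: 7w₀L³/(360EI) = 69.69/EI
  relative rotation θ_0 = (1226 + 457.7)/EI = 1684/EI
A unit hogging moment at Y produces rotation L₁/(3EI) + L₂/(3EI) = 5.333/EI.
Slope continuity at Y: θ_0 = M_Y·5.333/EI, so M_Y = 1684/5.333 = 315.7 kN·m (hogging).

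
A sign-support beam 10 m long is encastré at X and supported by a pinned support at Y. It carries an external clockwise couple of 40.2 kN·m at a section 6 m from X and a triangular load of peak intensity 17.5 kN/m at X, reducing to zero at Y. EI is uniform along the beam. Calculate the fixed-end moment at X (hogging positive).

M_X = 106.2 kN·m

Release the roller at Y. Primary structure: cantilever fixed at X.
Deflection at Y on the released cantilever, summing each load's contribution:
  clockwise couple 40.2 at a = 6: M₀a(2L − a)/(2EI) = 1688/EI
  triangular load, peak 17.5 at the fixed end: w₀L⁴/(30EI) = 5833/EI
  δ_0 = 7522/EI
Flexibility coefficient — unit upward force at Y: δ_{YY} = L³/(3EI) = 333.3/EI.
The prop prevents deflection at Y: R_Y = δ_0/δ_{YY} = 7522/333.3 = 22.57 kN.
Moment equilibrium about X: M_X = Σ(load moments about X) − R_Y·L = 331.9 − 22.57×10 = 106.2 kN·m.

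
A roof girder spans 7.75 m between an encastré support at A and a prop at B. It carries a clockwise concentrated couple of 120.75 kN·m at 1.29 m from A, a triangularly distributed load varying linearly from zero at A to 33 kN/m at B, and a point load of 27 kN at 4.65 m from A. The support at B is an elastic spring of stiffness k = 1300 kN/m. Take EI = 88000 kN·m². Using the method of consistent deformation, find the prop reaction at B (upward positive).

Release the roller at B. Primary structure: cantilever fixed at A.
Downward deflection at the released point B due to the loads:
  clockwise couple 120.75 at a = 1.29: M₀a(2L − a)/(2EI) = 1107/EI
  triangular load, peak 33 at the free end: 11w₀L⁴/(120EI) = 10913/EI
  point load 27 at a = 4.65: Pa²(3L − a)/(6EI) = 1810/EI
  δ_0 = 13829/EI
Tip deflection under a unit load at B: L³/(3EI) = 155.2/EI.
With EI = 88000 kN·m²: δ_0 = 0.15715 m and δ_{BB} = 0.001763 m/kN.
Compatibility — the spring shortens by R_B/k under the reaction it provides: δ_0 − R_B·δ_{BB} = R_B/k. With 1/k = 0.000769 m/kN, R_B = δ_0 / (δ_{BB} + 1/k) = 0.15715 / (0.001763 + 0.000769) = 62.06 kN.

R_B = 62.06 kN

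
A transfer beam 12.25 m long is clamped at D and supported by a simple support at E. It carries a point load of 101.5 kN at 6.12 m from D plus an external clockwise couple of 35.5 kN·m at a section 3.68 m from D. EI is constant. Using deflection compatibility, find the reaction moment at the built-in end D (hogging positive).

Take the reaction at E as the redundant and release it; the primary structure is a cantilever fixed at D.
Downward deflection at the released point E due to the loads:
  point load 101.5 at a = 6.12: Pa²(3L − a)/(6EI) = 19407/EI
  clockwise couple 35.5 at a = 3.68: M₀a(2L − a)/(2EI) = 1360/EI
  δ_0 = 20767/EI
Flexibility coefficient — unit upward force at E: δ_{EE} = L³/(3EI) = 612.8/EI.
The prop prevents deflection at E: R_E = δ_0/δ_{EE} = 20767/612.8 = 33.89 kN.
Moment equilibrium about D: M_D = Σ(load moments about D) − R_E·L = 656.7 − 33.89×12.25 = 241.5 kN·m.

M_D = 241.5 kN·m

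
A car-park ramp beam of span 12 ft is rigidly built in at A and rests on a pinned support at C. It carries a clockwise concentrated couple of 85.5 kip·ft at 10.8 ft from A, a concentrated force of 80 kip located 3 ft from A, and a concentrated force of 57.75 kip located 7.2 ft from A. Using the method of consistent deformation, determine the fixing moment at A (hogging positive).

Remove the prop at C; the released (primary) structure is a cantilever built in at A.
Free-end deflection of the primary structure under the applied loading (downward +):
  clockwise couple 85.5 at a = 10.8: M₀a(2L − a)/(2EI) = 6094/EI
  point load 80 at a = 3: Pa²(3L − a)/(6EI) = 3960/EI
  point load 57.75 at a = 7.2: Pa²(3L − a)/(6EI) = 14370/EI
  δ_0 = 24424/EI
Tip deflection under a unit load at C: L³/(3EI) = 576/EI.
Compatibility at C: δ_0 − R_C·δ_{CC} = 0, so R_C = 24424/576 = 42.4 kip.
Moment equilibrium about A: M_A = Σ(load moments about A) − R_C·L = 741.3 − 42.4×12 = 232.5 kip·ft.

M_A = 232.5 kip·ft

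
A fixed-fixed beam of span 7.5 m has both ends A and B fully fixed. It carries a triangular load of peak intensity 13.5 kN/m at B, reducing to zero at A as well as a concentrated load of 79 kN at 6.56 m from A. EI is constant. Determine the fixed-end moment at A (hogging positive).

M_A = 33.45 kN·m

Take the two fixed-end moments M_A, M_B as redundants; the released structure is the simple span AB.
Simple-span end rotations at A and B under the given loads:
  at A: triangular load, peak 13.5: 7w₀L³/(360EI) = 110.7/EI
  at B: triangular load, peak 13.5: w₀L³/(45EI) = 126.6/EI
  at A: point load 79 at a = 6.56: Pab(L + b)/(6LEI) = 91.37/EI
  at B: point load 79 at a = 6.56: Pab(L + a)/(6LEI) = 152.2/EI
  θ_A0 = 202.1/EI,  θ_B0 = 278.8/EI
Flexibility coefficients: a unit moment at one end gives L/(3EI) there and L/(6EI) at the far end, so f₁₁ = f₂₂ = 2.5/EI and f₁₂ = f₂₁ = 1.25/EI.
Compatibility — zero rotation at each built-in end:
  2.5 M_A + 1.25 M_B = 202.1
  1.25 M_A + 2.5 M_B = 278.8
Solving the pair gives M_A = 33.45 kN·m and M_B = 94.78 kN·m (hogging).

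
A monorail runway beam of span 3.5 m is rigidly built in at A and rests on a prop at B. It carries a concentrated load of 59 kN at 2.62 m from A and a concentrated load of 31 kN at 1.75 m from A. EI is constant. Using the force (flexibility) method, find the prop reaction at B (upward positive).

R_B = 46.9 kN

Choose R_B as the redundant. The primary structure is the cantilever fixed at A.
Primary-structure tip deflection at B by superposition:
  point load 59 at a = 2.62: Pa²(3L − a)/(6EI) = 531.9/EI
  point load 31 at a = 1.75: Pa²(3L − a)/(6EI) = 138.5/EI
  δ_0 = 670.3/EI
Tip deflection under a unit load at B: L³/(3EI) = 14.29/EI.
Compatibility at B: δ_0 − R_B·δ_{BB} = 0, so R_B = 670.3/14.29 = 46.9 kN.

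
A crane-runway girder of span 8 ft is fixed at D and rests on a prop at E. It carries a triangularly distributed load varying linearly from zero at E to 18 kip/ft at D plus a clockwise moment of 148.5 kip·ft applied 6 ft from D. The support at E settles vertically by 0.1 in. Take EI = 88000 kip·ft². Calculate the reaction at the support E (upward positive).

Remove the prop at E; the released (primary) structure is a cantilever built in at D.
Downward deflection at the released point E due to the loads:
  triangular load, peak 18 at the fixed end: w₀L⁴/(30EI) = 2458/EI
  clockwise couple 148.5 at a = 6: M₀a(2L − a)/(2EI) = 4455/EI
  δ_0 = 6913/EI
Flexibility coefficient — unit upward force at E: δ_{EE} = L³/(3EI) = 170.7/EI.
With EI = 88000 kip·ft²: δ_0 = 0.078552 ft and δ_{EE} = 0.001939 ft/kip.
Compatibility — the beam at E must follow the support down by 0.008333 ft: δ_0 − R_E·δ_{EE} = 0.008333, so R_E = (0.078552 − 0.008333)/0.001939 = 36.21 kip.

R_E = 36.21 kip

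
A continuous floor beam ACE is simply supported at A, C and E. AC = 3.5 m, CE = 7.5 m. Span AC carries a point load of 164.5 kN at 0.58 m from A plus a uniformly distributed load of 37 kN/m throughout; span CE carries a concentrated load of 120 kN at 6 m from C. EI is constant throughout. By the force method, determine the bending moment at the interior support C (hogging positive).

Take M_C as the redundant. Released structure: two simple spans AC and CE with a hinge at C.
Rotations at C on the released spans (each span's end-slope, ×1/EI):
  span AC: point load 164.5 at a = 0.58: Pab(L + a)/(6LEI) = 54.13/EI
  span AC: UDL 37: wL³/(24EI) = 66.1/EI
  span CE: point load 120 at a = 6: Pab(L + b)/(6LEI) = 216/EI
  relative rotation θ_0 = (120.2 + 216)/EI = 336.2/EI
A unit hogging moment at C produces rotation L₁/(3EI) + L₂/(3EI) = 3.667/EI.
Compatibility: M_C·(L₁+L₂)/(3EI) = θ_0, giving M_C = 91.7 kN·m (hogging).

M_C = 91.7 kN·m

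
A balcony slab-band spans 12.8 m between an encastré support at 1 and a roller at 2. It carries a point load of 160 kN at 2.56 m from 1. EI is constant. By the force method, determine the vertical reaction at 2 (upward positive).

Remove the prop at 2; the released (primary) structure is a cantilever built in at 1.
Deflection at 2 on the released cantilever, summing each load's contribution:
  point load 160 at a = 2.56: Pa²(3L − a)/(6EI) = 6263/EI
Tip deflection under a unit load at 2: L³/(3EI) = 699.1/EI.
The prop prevents deflection at 2: R_2 = δ_0/δ_{22} = 6263/699.1 = 8.96 kN.

R_2 = 8.96 kN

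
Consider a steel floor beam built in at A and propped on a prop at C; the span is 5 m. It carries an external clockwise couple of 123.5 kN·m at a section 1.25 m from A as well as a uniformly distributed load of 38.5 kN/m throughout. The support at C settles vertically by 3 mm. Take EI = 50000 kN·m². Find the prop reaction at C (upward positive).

Take the reaction at C as the redundant and release it; the primary structure is a cantilever fixed at A.
Primary-structure tip deflection at C by superposition:
  clockwise couple 123.5 at a = 1.25: M₀a(2L − a)/(2EI) = 675.4/EI
  UDL 38.5: wL⁴/(8EI) = 3008/EI
  δ_0 = 3683/EI
Tip deflection under a unit load at C: L³/(3EI) = 41.67/EI.
With EI = 50000 kN·m²: δ_0 = 0.073664 m and δ_{CC} = 0.000833 m/kN.
Compatibility — the beam at C must follow the support down by 0.003 m: δ_0 − R_C·δ_{CC} = 0.003, so R_C = (0.073664 − 0.003)/0.000833 = 84.8 kN.

R_C = 84.8 kN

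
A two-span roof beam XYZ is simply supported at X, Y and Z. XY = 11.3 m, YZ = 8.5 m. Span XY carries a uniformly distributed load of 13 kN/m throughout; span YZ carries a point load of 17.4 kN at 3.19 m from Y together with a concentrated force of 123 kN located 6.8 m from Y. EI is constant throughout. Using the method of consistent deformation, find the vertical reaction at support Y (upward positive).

R_Y = 144.7 kN

Take M_Y as the redundant. Released structure: two simple spans XY and YZ with a hinge at Y.
Rotations at Y on the released spans (each span's end-slope, ×1/EI):
  span XY: UDL 13: wL³/(24EI) = 781.6/EI
  span YZ: point load 17.4 at a = 3.19: Pab(L + b)/(6LEI) = 79.81/EI
  span YZ: point load 123 at a = 6.8: Pab(L + b)/(6LEI) = 284.4/EI
  relative rotation θ_0 = (781.6 + 364.2)/EI = 1146/EI
A unit hogging moment at Y produces rotation L₁/(3EI) + L₂/(3EI) = 6.6/EI.
Compatibility: M_Y·(L₁+L₂)/(3EI) = θ_0, giving M_Y = 173.6 kN·m (hogging).
Span XY, ΣM about X with M_Y applied at Y: R_Y^{XY}·11.3 = 830 + 173.6, so R_Y^{XY} = 88.81 kN and R_X = 146.9 − 88.81 = 58.09 kN.
Span YZ, ΣM about Z: R_Y^{YZ}·8.5 = 301.5 + 173.6, so R_Y^{YZ} = 55.89 kN and R_Z = 140.4 − 55.89 = 84.51 kN.
R_Y = 88.81 + 55.89 = 144.7 kN.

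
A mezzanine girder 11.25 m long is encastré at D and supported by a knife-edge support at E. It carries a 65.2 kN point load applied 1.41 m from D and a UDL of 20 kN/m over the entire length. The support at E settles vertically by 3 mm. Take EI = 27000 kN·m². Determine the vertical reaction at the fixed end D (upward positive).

R_D = 204.5 kN

Remove the prop at E; the released (primary) structure is a cantilever built in at D.
Deflection at E on the released cantilever, summing each load's contribution:
  point load 65.2 at a = 1.41: Pa²(3L − a)/(6EI) = 698.7/EI
  UDL 20: wL⁴/(8EI) = 40045/EI
  δ_0 = 40744/EI
Tip deflection under a unit load at E: L³/(3EI) = 474.6/EI.
With EI = 27000 kN·m²: δ_0 = 1.509 m and δ_{EE} = 0.017578 m/kN.
Compatibility — the beam at E must follow the support down by 0.003 m: δ_0 − R_E·δ_{EE} = 0.003, so R_E = (1.509 − 0.003)/0.017578 = 85.68 kN.
Vertical equilibrium: R_D = ΣP − R_E = 290.2 − 85.68 = 204.5 kN.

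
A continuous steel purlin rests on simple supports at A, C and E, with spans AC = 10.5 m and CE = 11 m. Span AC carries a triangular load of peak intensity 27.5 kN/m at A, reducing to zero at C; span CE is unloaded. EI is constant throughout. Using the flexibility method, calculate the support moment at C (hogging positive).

Insert a hinge at C; M_C is the redundant, and each span becomes simply supported.
End slopes at the hinge C, treating each span as simply supported:
  span AC: triangular load, peak 27.5: 7w₀L³/(360EI) = 619/EI
  relative rotation θ_0 = (619 + 0)/EI = 619/EI
A unit hogging moment at C produces rotation L₁/(3EI) + L₂/(3EI) = 7.167/EI.
Compatibility: M_C·(L₁+L₂)/(3EI) = θ_0, giving M_C = 86.37 kN·m (hogging).

M_C = 86.37 kN·m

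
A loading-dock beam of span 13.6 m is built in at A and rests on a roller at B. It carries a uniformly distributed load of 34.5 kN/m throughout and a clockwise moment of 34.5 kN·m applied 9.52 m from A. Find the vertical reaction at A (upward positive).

R_A = 289.8 kN

Choose R_B as the redundant. The primary structure is the cantilever fixed at A.
Free-end deflection of the primary structure under the applied loading (downward +):
  UDL 34.5: wL⁴/(8EI) = 147531/EI
  clockwise couple 34.5 at a = 9.52: M₀a(2L − a)/(2EI) = 2903/EI
  δ_0 = 150435/EI
Flexibility coefficient — unit upward force at B: δ_{BB} = L³/(3EI) = 838.5/EI.
Compatibility at B: δ_0 − R_B·δ_{BB} = 0, so R_B = 150435/838.5 = 179.4 kN.
Vertical equilibrium: R_A = ΣP − R_B = 469.2 − 179.4 = 289.8 kN.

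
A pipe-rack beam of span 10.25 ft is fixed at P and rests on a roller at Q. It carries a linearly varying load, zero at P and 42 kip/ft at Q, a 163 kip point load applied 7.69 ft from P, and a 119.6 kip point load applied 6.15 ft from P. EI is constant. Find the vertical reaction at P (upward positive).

Remove the prop at Q; the released (primary) structure is a cantilever built in at P.
Primary-structure tip deflection at Q by superposition:
  triangular load, peak 42 at the free end: 11w₀L⁴/(120EI) = 42497/EI
  point load 163 at a = 7.69: Pa²(3L − a)/(6EI) = 37047/EI
  point load 119.6 at a = 6.15: Pa²(3L − a)/(6EI) = 18547/EI
  δ_0 = 98090/EI
Flexibility coefficient — unit upward force at Q: δ_{QQ} = L³/(3EI) = 359/EI.
The prop prevents deflection at Q: R_Q = δ_0/δ_{QQ} = 98090/359 = 273.3 kip.
Vertical equilibrium: R_P = ΣP − R_Q = 497.9 − 273.3 = 224.6 kip.

R_P = 224.6 kip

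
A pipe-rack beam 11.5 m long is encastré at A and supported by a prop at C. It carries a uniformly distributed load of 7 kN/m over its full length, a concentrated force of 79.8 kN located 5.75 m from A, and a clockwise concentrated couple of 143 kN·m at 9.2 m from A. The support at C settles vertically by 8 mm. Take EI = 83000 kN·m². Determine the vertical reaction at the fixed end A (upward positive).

Take the reaction at C as the redundant and release it; the primary structure is a cantilever fixed at A.
Primary-structure tip deflection at C by superposition:
  UDL 7: wL⁴/(8EI) = 15304/EI
  point load 79.8 at a = 5.75: Pa²(3L − a)/(6EI) = 12642/EI
  clockwise couple 143 at a = 9.2: M₀a(2L − a)/(2EI) = 9078/EI
  δ_0 = 37024/EI
Tip deflection under a unit load at C: L³/(3EI) = 507/EI.
With EI = 83000 kN·m²: δ_0 = 0.44607 m and δ_{CC} = 0.006108 m/kN.
Compatibility — the beam at C must follow the support down by 0.008 m: δ_0 − R_C·δ_{CC} = 0.008, so R_C = (0.44607 − 0.008)/0.006108 = 71.72 kN.
Vertical equilibrium: R_A = ΣP − R_C = 160.3 − 71.72 = 88.58 kN.

R_A = 88.58 kN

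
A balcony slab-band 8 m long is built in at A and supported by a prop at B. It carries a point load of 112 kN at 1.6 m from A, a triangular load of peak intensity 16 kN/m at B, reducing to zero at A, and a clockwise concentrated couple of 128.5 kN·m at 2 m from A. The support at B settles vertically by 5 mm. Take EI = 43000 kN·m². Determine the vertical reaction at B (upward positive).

Release the roller at B. Primary structure: cantilever fixed at A.
Free-end deflection of the primary structure under the applied loading (downward +):
  point load 112 at a = 1.6: Pa²(3L − a)/(6EI) = 1070/EI
  triangular load, peak 16 at the free end: 11w₀L⁴/(120EI) = 6007/EI
  clockwise couple 128.5 at a = 2: M₀a(2L − a)/(2EI) = 1799/EI
  δ_0 = 8877/EI
Tip deflection under a unit load at B: L³/(3EI) = 170.7/EI.
With EI = 43000 kN·m²: δ_0 = 0.20644 m and δ_{BB} = 0.003969 m/kN.
Compatibility — the beam at B must follow the support down by 0.005 m: δ_0 − R_B·δ_{BB} = 0.005, so R_B = (0.20644 − 0.005)/0.003969 = 50.75 kN.

R_B = 50.75 kN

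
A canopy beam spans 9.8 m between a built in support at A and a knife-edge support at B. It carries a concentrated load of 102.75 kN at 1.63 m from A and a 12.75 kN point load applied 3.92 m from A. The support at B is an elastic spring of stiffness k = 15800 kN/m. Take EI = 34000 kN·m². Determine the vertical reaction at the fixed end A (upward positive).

Choose R_B as the redundant. The primary structure is the cantilever fixed at A.
Deflection at B on the released cantilever, summing each load's contribution:
  point load 102.75 at a = 1.63: Pa²(3L − a)/(6EI) = 1264/EI
  point load 12.75 at a = 3.92: Pa²(3L − a)/(6EI) = 832/EI
  δ_0 = 2096/EI
Flexibility coefficient — unit upward force at B: δ_{BB} = L³/(3EI) = 313.7/EI.
With EI = 34000 kN·m²: δ_0 = 0.061633 m and δ_{BB} = 0.009227 m/kN.
Compatibility — the spring shortens by R_B/k under the reaction it provides: δ_0 − R_B·δ_{BB} = R_B/k. With 1/k = 0.000063 m/kN, R_B = δ_0 / (δ_{BB} + 1/k) = 0.061633 / (0.009227 + 0.000063) = 6.634 kN.
Vertical equilibrium: R_A = ΣP − R_B = 115.5 − 6.634 = 108.9 kN.

R_A = 108.9 kN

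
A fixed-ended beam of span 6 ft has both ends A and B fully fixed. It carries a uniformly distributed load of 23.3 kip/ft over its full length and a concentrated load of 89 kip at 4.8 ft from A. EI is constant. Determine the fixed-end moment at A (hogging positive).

M_A = 86.99 kip·ft

Release both end moments; the primary structure is a simply-supported span AB with redundants M_A and M_B.
Simple-span end rotations at A and B under the given loads:
  at A: UDL 23.3: wL³/(24EI) = 209.7/EI
  at B: UDL 23.3: wL³/(24EI) = 209.7/EI
  at A: point load 89 at a = 4.8: Pab(L + b)/(6LEI) = 102.5/EI
  at B: point load 89 at a = 4.8: Pab(L + a)/(6LEI) = 153.8/EI
  θ_A0 = 312.2/EI,  θ_B0 = 363.5/EI
Flexibility coefficients: a unit moment at one end gives L/(3EI) there and L/(6EI) at the far end, so f₁₁ = f₂₂ = 2/EI and f₁₂ = f₂₁ = 1/EI.
Compatibility — zero rotation at each built-in end:
  2 M_A + 1 M_B = 312.2
  1 M_A + 2 M_B = 363.5
Solving the pair gives M_A = 86.99 kip·ft and M_B = 138.3 kip·ft (hogging).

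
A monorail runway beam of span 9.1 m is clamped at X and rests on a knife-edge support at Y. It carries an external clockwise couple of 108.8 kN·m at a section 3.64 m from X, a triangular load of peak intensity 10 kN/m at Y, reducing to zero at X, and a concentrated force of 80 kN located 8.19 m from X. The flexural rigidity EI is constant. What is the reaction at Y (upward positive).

R_Y = 104.5 kN

Release the roller at Y. Primary structure: cantilever fixed at X.
Downward deflection at the released point Y due to the loads:
  clockwise couple 108.8 at a = 3.64: M₀a(2L − a)/(2EI) = 2883/EI
  triangular load, peak 10 at the free end: 11w₀L⁴/(120EI) = 6286/EI
  point load 80 at a = 8.19: Pa²(3L − a)/(6EI) = 17091/EI
  δ_0 = 26260/EI
Flexibility coefficient — unit upward force at Y: δ_{YY} = L³/(3EI) = 251.2/EI.
Compatibility at Y: δ_0 − R_Y·δ_{YY} = 0, so R_Y = 26260/251.2 = 104.5 kN.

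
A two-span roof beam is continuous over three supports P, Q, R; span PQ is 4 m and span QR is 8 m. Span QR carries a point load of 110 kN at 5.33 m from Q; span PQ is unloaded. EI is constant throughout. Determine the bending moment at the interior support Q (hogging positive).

Release continuity at Q by inserting a hinge; the redundant is the internal moment M_Q. The primary structure is two simply-supported spans PQ and QR.
End slopes at the hinge Q, treating each span as simply supported:
  span QR: point load 110 at a = 5.33: Pab(L + b)/(6LEI) = 348/EI
  relative rotation θ_0 = (0 + 348)/EI = 348/EI
A unit hogging moment at Q produces rotation L₁/(3EI) + L₂/(3EI) = 4/EI.
Slope continuity at Q: θ_0 = M_Q·4/EI, so M_Q = 348/4 = 87 kN·m (hogging).

M_Q = 87 kN·m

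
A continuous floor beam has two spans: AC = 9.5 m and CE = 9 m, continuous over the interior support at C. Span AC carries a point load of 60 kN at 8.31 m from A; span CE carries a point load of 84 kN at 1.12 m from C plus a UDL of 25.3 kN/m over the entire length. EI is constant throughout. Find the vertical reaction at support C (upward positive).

R_C = 281.5 kN

Insert a hinge at C; M_C is the redundant, and each span becomes simply supported.
Discontinuity in slope at C on the released structure — sum the simple-span end rotations:
  span AC: point load 60 at a = 8.31: Pab(L + a)/(6LEI) = 185.4/EI
  span CE: point load 84 at a = 1.12: Pab(L + b)/(6LEI) = 231.7/EI
  span CE: UDL 25.3: wL³/(24EI) = 768.5/EI
  relative rotation θ_0 = (185.4 + 1000)/EI = 1186/EI
A unit hogging moment at C produces rotation L₁/(3EI) + L₂/(3EI) = 6.167/EI.
Compatibility: M_C·(L₁+L₂)/(3EI) = θ_0, giving M_C = 192.3 kN·m (hogging).
Span AC, ΣM about A with M_C applied at C: R_C^{AC}·9.5 = 498.6 + 192.3, so R_C^{AC} = 72.72 kN and R_A = 60 − 72.72 = -12.72 kN.
Span CE, ΣM about E: R_C^{CE}·9 = 1687 + 192.3, so R_C^{CE} = 208.8 kN and R_E = 311.7 − 208.8 = 102.9 kN.
R_C = 72.72 + 208.8 = 281.5 kN.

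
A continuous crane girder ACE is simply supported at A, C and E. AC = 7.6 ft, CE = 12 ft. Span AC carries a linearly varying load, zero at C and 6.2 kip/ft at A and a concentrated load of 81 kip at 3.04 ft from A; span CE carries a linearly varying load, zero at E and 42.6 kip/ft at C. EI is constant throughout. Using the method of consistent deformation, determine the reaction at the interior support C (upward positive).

Take M_C as the redundant. Released structure: two simple spans AC and CE with a hinge at C.
End slopes at the hinge C, treating each span as simply supported:
  span AC: triangular load, peak 6.2: 7w₀L³/(360EI) = 52.92/EI
  span AC: point load 81 at a = 3.04: Pab(L + a)/(6LEI) = 262/EI
  span CE: triangular load, peak 42.6: w₀L³/(45EI) = 1636/EI
  relative rotation θ_0 = (314.9 + 1636)/EI = 1951/EI
A unit hogging moment at C produces rotation L₁/(3EI) + L₂/(3EI) = 6.533/EI.
Compatibility: M_C·(L₁+L₂)/(3EI) = θ_0, giving M_C = 298.6 kip·ft (hogging).
Span AC, ΣM about A with M_C applied at C: R_C^{AC}·7.6 = 305.9 + 298.6, so R_C^{AC} = 79.54 kip and R_A = 104.6 − 79.54 = 25.02 kip.
Span CE, ΣM about E: R_C^{CE}·12 = 2045 + 298.6, so R_C^{CE} = 195.3 kip and R_E = 255.6 − 195.3 = 60.32 kip.
R_C = 79.54 + 195.3 = 274.8 kip.

R_C = 274.8 kip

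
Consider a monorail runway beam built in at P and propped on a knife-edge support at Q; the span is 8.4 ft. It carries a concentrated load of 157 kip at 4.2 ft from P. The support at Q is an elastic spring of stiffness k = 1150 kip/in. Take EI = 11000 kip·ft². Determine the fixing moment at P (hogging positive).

M_P = 248.9 kip·ft

Release the roller at Q. Primary structure: cantilever fixed at P.
Deflection at Q on the released cantilever, summing each load's contribution:
  point load 157 at a = 4.2: Pa²(3L − a)/(6EI) = 9693/EI
Tip deflection under a unit load at Q: L³/(3EI) = 197.6/EI.
With EI = 11000 kip·ft²: δ_0 = 0.8812 ft and δ_{QQ} = 0.017961 ft/kip.
Compatibility — the spring shortens by R_Q/k under the reaction it provides: δ_0 − R_Q·δ_{QQ} = R_Q/k. With 1/k = 1/(1150×12) ft/kip = 0.000072 ft/kip, R_Q = δ_0 / (δ_{QQ} + 1/k) = 0.8812 / (0.017961 + 0.000072) = 48.87 kip.
Moment equilibrium about P: M_P = Σ(load moments about P) − R_Q·L = 659.4 − 48.87×8.4 = 248.9 kip·ft.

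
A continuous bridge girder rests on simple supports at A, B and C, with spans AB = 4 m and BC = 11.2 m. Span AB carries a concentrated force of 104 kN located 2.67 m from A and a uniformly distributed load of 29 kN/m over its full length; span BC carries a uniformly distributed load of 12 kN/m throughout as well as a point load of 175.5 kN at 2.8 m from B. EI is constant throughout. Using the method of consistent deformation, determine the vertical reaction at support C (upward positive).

Release continuity at B by inserting a hinge; the redundant is the internal moment M_B. The primary structure is two simply-supported spans AB and BC.
Discontinuity in slope at B on the released structure — sum the simple-span end rotations:
  span AB: point load 104 at a = 2.67: Pab(L + a)/(6LEI) = 102.6/EI
  span AB: UDL 29: wL³/(24EI) = 77.33/EI
  span BC: UDL 12: wL³/(24EI) = 702.5/EI
  span BC: point load 175.5 at a = 2.8: Pab(L + b)/(6LEI) = 1204/EI
  relative rotation θ_0 = (180 + 1906)/EI = 2086/EI
A unit hogging moment at B produces rotation L₁/(3EI) + L₂/(3EI) = 5.067/EI.
Compatibility: M_B·(L₁+L₂)/(3EI) = θ_0, giving M_B = 411.8 kN·m (hogging).
Span BC, ΣM about C: R_B^{BC}·11.2 = 2227 + 411.8, so R_B^{BC} = 235.6 kN and R_C = 309.9 − 235.6 = 74.31 kN.

R_C = 74.31 kN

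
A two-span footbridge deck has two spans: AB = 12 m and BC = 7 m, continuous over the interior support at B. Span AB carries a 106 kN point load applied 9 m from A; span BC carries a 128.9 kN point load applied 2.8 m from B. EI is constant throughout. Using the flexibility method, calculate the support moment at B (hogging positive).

Insert a hinge at B; M_B is the redundant, and each span becomes simply supported.
Discontinuity in slope at B on the released structure — sum the simple-span end rotations:
  span AB: point load 106 at a = 9: Pab(L + a)/(6LEI) = 834.8/EI
  span BC: point load 128.9 at a = 2.8: Pab(L + b)/(6LEI) = 404.2/EI
  relative rotation θ_0 = (834.8 + 404.2)/EI = 1239/EI
A unit hogging moment at B produces rotation L₁/(3EI) + L₂/(3EI) = 6.333/EI.
Compatibility: M_B·(L₁+L₂)/(3EI) = θ_0, giving M_B = 195.6 kN·m (hogging).

M_B = 195.6 kN·m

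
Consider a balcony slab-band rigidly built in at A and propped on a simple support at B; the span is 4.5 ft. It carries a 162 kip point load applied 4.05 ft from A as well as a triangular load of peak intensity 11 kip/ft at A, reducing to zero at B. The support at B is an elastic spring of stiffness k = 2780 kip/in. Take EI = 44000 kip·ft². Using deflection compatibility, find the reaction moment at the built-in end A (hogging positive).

M_A = 77.66 kip·ft

Remove the prop at B; the released (primary) structure is a cantilever built in at A.
Free-end deflection of the primary structure under the applied loading (downward +):
  point load 162 at a = 4.05: Pa²(3L − a)/(6EI) = 4185/EI
  triangular load, peak 11 at the fixed end: w₀L⁴/(30EI) = 150.4/EI
  δ_0 = 4335/EI
Tip deflection under a unit load at B: L³/(3EI) = 30.38/EI.
With EI = 44000 kip·ft²: δ_0 = 0.098533 ft and δ_{BB} = 0.00069 ft/kip.
Compatibility — the spring shortens by R_B/k under the reaction it provides: δ_0 − R_B·δ_{BB} = R_B/k. With 1/k = 1/(2780×12) ft/kip = 0.00003 ft/kip, R_B = δ_0 / (δ_{BB} + 1/k) = 0.098533 / (0.00069 + 0.00003) = 136.8 kip.
Moment equilibrium about A: M_A = Σ(load moments about A) − R_B·L = 693.2 − 136.8×4.5 = 77.66 kip·ft.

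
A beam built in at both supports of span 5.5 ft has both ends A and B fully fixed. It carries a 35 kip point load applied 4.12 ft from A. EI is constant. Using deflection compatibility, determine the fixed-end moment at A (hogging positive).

M_A = 9.078 kip·ft

Take the two fixed-end moments M_A, M_B as redundants; the released structure is the simple span AB.
Simple-span end rotations at A and B under the given loads:
  at A: point load 35 at a = 4.12: Pab(L + b)/(6LEI) = 41.49/EI
  at B: point load 35 at a = 4.12: Pab(L + a)/(6LEI) = 58.01/EI
  θ_A0 = 41.49/EI,  θ_B0 = 58.01/EI
Flexibility coefficients: a unit moment at one end gives L/(3EI) there and L/(6EI) at the far end, so f₁₁ = f₂₂ = 1.833/EI and f₁₂ = f₂₁ = 0.9167/EI.
Compatibility — zero rotation at each built-in end:
  1.833 M_A + 0.9167 M_B = 41.49
  0.9167 M_A + 1.833 M_B = 58.01
Solving the pair gives M_A = 9.078 kip·ft and M_B = 27.1 kip·ft (hogging).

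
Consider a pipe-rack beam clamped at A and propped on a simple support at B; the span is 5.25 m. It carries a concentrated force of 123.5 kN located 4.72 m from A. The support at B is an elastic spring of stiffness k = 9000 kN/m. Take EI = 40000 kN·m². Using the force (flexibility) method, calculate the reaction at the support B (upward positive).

R_B = 96.02 kN

Take the reaction at B as the redundant and release it; the primary structure is a cantilever fixed at A.
Deflection at B on the released cantilever, summing each load's contribution:
  point load 123.5 at a = 4.72: Pa²(3L − a)/(6EI) = 5058/EI
Tip deflection under a unit load at B: L³/(3EI) = 48.23/EI.
With EI = 40000 kN·m²: δ_0 = 0.12645 m and δ_{BB} = 0.001206 m/kN.
Compatibility — the spring shortens by R_B/k under the reaction it provides: δ_0 − R_B·δ_{BB} = R_B/k. With 1/k = 0.000111 m/kN, R_B = δ_0 / (δ_{BB} + 1/k) = 0.12645 / (0.001206 + 0.000111) = 96.02 kN.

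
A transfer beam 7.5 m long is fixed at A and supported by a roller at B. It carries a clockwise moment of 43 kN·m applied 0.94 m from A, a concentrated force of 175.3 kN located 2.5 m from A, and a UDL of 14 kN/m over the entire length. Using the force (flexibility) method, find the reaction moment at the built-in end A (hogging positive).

Release the roller at B. Primary structure: cantilever fixed at A.
Downward deflection at the released point B due to the loads:
  clockwise couple 43 at a = 0.94: M₀a(2L − a)/(2EI) = 284.2/EI
  point load 175.3 at a = 2.5: Pa²(3L − a)/(6EI) = 3652/EI
  UDL 14: wL⁴/(8EI) = 5537/EI
  δ_0 = 9473/EI
Tip deflection under a unit load at B: L³/(3EI) = 140.6/EI.
The prop prevents deflection at B: R_B = δ_0/δ_{BB} = 9473/140.6 = 67.37 kN.
Moment equilibrium about A: M_A = Σ(load moments about A) − R_B·L = 875 − 67.37×7.5 = 369.8 kN·m.

M_A = 369.8 kN·m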